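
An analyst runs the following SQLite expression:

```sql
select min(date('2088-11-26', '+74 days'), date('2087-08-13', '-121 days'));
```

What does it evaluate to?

2087-04-14

date('2088-11-26', '+74 days') → 2089-02-08.
date('2087-08-13', '-121 days') → 2087-04-14.
Earlier of the two is 2087-04-14.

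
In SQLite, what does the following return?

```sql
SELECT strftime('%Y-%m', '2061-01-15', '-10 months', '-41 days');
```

First apply '-10 months', '-41 days': 2061-01-15 → 2060-02-03.
`%Y-%m` extracts the year-month: 2060-02.

2060-02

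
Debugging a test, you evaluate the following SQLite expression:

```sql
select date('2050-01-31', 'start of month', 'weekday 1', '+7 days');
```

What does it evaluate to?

2050-01-10

`start of month` rewinds 2050-01-31 to 2050-01-01.
`weekday 1` advances to the next Monday; 2050-01-01 is a Saturday, so it moves forward to 2050-01-03.
Advancing 7 more days within January lands on 2050-01-10.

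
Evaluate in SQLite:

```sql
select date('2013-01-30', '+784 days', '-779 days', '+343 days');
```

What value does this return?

2014-01-13

Applying '+784 days' to 2013-01-30: counting 784 days forward gives 2015-03-25.
Applying '-779 days' to 2015-03-25: counting 779 days back gives 2013-02-04.
Applying '+343 days' to 2013-02-04: counting 343 days forward gives 2014-01-13.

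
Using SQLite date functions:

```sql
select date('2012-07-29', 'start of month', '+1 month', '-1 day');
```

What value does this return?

`start of month` rewinds 2012-07-29 to 2012-07-01.
Adding +1 month to 2012-07-01 gives 2012-08-01.
Going back 1 day from 2012-08-01 reaches 2012-07-31 (last day of July, 31 days).

2012-07-31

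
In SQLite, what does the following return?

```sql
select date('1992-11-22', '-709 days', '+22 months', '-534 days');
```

1991-04-29

Applying '-709 days' to 1992-11-22: counting 709 days back gives 1990-12-14.
Adding +22 months to 1990-12-14 gives 1992-10-14.
Applying '-534 days' to 1992-10-14: counting 534 days back gives 1991-04-29.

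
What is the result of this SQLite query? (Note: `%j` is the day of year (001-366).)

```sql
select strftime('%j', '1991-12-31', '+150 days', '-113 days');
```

First apply '+150 days', '-113 days': 1991-12-31 → 1992-02-06.
Day-of-year for 1992-02-06: days since 1992-01-01 inclusive = 37, zero-padded to 037.

037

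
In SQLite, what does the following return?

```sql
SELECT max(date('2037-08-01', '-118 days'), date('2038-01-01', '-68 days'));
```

date('2037-08-01', '-118 days') → 2037-04-05.
date('2038-01-01', '-68 days') → 2037-10-25.
Later of the two is 2037-10-25.

2037-10-25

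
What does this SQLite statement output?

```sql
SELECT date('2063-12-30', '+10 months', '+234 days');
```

Adding +10 months to 2063-12-30 gives 2064-10-30.
Applying '+234 days' to 2064-10-30: counting 234 days forward gives 2065-06-21.

2065-06-21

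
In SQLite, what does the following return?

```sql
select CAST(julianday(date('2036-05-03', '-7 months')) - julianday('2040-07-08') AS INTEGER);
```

Adding -7 months to 2036-05-03 gives 2035-10-03.
28 days remain in October 2035 after the 3rd (31 − 3).
Full months from November 2035 through June 2040 contribute their day counts.
Then 8 days into July 2040.
Total: 28 + 30 + 31 + 31 + 29 + 31 + 30 + 31 + 30 + 31 + 31 + 30 + 31 + 30 + 31 + 31 + 28 + 31 + 30 + 31 + 30 + 31 + 31 + 30 + 31 + 30 + 31 + 31 + 28 + 31 + 30 + 31 + 30 + 31 + 31 + 30 + 31 + 30 + 31 + 31 + 28 + 31 + 30 + 31 + 30 + 31 + 31 + 30 + 31 + 30 + 31 + 31 + 29 + 31 + 30 + 31 + 30 + 8 = 1740.
The subtraction is earlier − later, so the result is −1740 → -1740.

-1740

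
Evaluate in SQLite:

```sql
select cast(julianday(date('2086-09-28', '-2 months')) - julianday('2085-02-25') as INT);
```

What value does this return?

518

Adding -2 months to 2086-09-28 gives 2086-07-28.
3 days remain in February 2085 after the 25th (28 − 25).
Full months from March 2085 through June 2086 contribute their day counts.
Then 28 days into July 2086.
Total: 3 + 31 + 30 + 31 + 30 + 31 + 31 + 30 + 31 + 30 + 31 + 31 + 28 + 31 + 30 + 31 + 30 + 28 = 518.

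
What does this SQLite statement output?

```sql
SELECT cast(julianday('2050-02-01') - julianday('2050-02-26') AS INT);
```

-25

Both dates are in February 2050: 26 − 1 = 25.
The subtraction is earlier − later, so the result is −25 → -25.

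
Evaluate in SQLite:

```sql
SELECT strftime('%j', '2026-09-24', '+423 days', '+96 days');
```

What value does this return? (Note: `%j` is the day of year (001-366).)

056

First apply '+423 days', '+96 days': 2026-09-24 → 2028-02-25.
Day-of-year for 2028-02-25: days since 2028-01-01 inclusive = 56, zero-padded to 056.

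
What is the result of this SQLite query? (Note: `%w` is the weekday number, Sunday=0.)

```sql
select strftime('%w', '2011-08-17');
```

3

2011-08-17 is a Wednesday; with Sunday=0 that is 3.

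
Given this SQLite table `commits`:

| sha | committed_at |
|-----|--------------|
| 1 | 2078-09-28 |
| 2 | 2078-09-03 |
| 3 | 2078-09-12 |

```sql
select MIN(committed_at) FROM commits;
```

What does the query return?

2078-09-03

MIN over {2078-09-03, 2078-09-12, 2078-09-28}.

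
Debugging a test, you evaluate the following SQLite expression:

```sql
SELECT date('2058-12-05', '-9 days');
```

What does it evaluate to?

Going back 5 days from 2058-12-05 reaches 2058-11-30 (last day of November, 30 days).
Going back 4 days within November lands on 2058-11-26.

2058-11-26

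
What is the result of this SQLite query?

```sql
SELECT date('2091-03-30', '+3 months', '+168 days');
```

2091-12-15

Adding +3 months to 2091-03-30 gives 2091-06-30.
Applying '+168 days' to 2091-06-30: counting 168 days forward gives 2091-12-15.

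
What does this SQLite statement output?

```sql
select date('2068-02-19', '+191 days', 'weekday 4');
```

2068-08-30

Applying '+191 days' to 2068-02-19: counting 191 days forward gives 2068-08-28.
`weekday 4` advances to the next Thursday; 2068-08-28 is a Tuesday, so it moves forward to 2068-08-30.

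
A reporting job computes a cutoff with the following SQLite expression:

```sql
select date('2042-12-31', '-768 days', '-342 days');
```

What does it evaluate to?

Applying '-768 days' to 2042-12-31: counting 768 days back gives 2040-11-23.
Applying '-342 days' to 2040-11-23: counting 342 days back gives 2039-12-17.

2039-12-17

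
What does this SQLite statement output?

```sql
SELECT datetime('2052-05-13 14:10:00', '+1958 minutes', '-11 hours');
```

1958 minutes = 32h 38m; +1958 minutes from 2052-05-13 14:10:00 is 2052-05-14 22:48:00 (crosses midnight).
-11 hours from 2052-05-14 22:48:00 is 2052-05-14 11:48:00.

2052-05-14 11:48:00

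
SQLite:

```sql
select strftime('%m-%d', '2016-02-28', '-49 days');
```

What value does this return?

01-10

First apply '-49 days': 2016-02-28 → 2016-01-10.
`%m-%d` extracts the month-day: 01-10.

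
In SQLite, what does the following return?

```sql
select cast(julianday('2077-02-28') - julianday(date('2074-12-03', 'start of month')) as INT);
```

`start of month` rewinds 2074-12-03 to 2074-12-01.
30 days remain in December 2074 after the 1st (31 − 1).
Full months from January 2075 through January 2077 contribute their day counts.
Then 28 days into February 2077.
Total: 30 + 31 + 28 + 31 + 30 + 31 + 30 + 31 + 31 + 30 + 31 + 30 + 31 + 31 + 29 + 31 + 30 + 31 + 30 + 31 + 31 + 30 + 31 + 30 + 31 + 31 + 28 = 820.

820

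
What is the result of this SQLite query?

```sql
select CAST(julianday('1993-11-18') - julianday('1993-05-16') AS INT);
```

15 days remain in May 1993 after the 16th (31 − 16).
June 1993: 30 days.
July 1993: 31 days.
August 1993: 31 days.
September 1993: 30 days.
October 1993: 31 days.
Then 18 days into November 1993.
Total: 15 + 30 + 31 + 31 + 30 + 31 + 18 = 186.

186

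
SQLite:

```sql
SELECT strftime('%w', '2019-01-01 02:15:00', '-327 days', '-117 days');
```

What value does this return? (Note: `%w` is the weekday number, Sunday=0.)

6

First apply '-327 days', '-117 days': 2019-01-01 02:15:00 → 2017-10-14 02:15:00.
2017-10-14 is a Saturday; with Sunday=0 that is 6.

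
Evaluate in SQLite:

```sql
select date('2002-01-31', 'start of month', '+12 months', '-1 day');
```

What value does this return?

2002-12-31

`start of month` rewinds 2002-01-31 to 2002-01-01.
Adding +12 months to 2002-01-01 gives 2003-01-01.
Going back 1 day from 2003-01-01 reaches 2002-12-31 (last day of December, 31 days).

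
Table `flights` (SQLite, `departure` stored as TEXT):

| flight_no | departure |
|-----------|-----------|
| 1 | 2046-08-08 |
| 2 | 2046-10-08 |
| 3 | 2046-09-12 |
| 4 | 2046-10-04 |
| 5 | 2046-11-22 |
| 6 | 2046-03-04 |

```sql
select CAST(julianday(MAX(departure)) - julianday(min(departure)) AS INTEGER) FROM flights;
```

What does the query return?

263

MIN = 2046-03-04, MAX = 2046-11-22.
27 days remain in March 2046 after the 4th (31 − 4).
Full months from April 2046 through October 2046 contribute their day counts.
Then 22 days into November 2046.
Total: 27 + 30 + 31 + 30 + 31 + 31 + 30 + 31 + 22 = 263.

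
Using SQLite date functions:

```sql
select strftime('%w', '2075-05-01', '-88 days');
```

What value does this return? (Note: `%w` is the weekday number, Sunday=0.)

First apply '-88 days': 2075-05-01 → 2075-02-02.
2075-02-02 is a Saturday; with Sunday=0 that is 6.

6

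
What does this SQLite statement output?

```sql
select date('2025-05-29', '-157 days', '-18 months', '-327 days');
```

2022-07-31

Applying '-157 days' to 2025-05-29: counting 157 days back gives 2024-12-23.
Adding -18 months to 2024-12-23 gives 2023-06-23.
Applying '-327 days' to 2023-06-23: counting 327 days back gives 2022-07-31.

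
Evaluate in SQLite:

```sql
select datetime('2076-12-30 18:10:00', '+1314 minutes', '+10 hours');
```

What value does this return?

1314 minutes = 21h 54m; +1314 minutes from 2076-12-30 18:10:00 is 2076-12-31 16:04:00 (crosses midnight).
+10 hours from 2076-12-31 16:04:00 is 2077-01-01 02:04:00 (crosses midnight).

2077-01-01 02:04:00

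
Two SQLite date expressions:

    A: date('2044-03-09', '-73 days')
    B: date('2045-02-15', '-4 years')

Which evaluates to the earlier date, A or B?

A = 2043-12-27.
B = 2041-02-15.
B is earlier.

B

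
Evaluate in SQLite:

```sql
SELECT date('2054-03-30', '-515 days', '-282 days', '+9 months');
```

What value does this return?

2052-10-23

Applying '-515 days' to 2054-03-30: counting 515 days back gives 2052-10-31.
Applying '-282 days' to 2052-10-31: counting 282 days back gives 2052-01-23.
Adding +9 months to 2052-01-23 gives 2052-10-23.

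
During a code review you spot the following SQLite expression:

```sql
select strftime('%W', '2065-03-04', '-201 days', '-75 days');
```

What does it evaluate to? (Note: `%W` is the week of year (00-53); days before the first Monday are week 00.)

21

First apply '-201 days', '-75 days': 2065-03-04 → 2064-06-01.
2064-06-01 is a Sunday. SQLite's %W counts Mondays since the year started; the result is 21.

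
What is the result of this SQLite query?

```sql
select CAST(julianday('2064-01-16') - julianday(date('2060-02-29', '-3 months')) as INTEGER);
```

1509

Adding -3 months to 2060-02-29 gives 2059-11-29.
1 day remains in November 2059 after the 29th (30 − 29).
Full months from December 2059 through December 2063 contribute their day counts.
Then 16 days into January 2064.
Total: 1 + 31 + 31 + 29 + 31 + 30 + 31 + 30 + 31 + 31 + 30 + 31 + 30 + 31 + 31 + 28 + 31 + 30 + 31 + 30 + 31 + 31 + 30 + 31 + 30 + 31 + 31 + 28 + 31 + 30 + 31 + 30 + 31 + 31 + 30 + 31 + 30 + 31 + 31 + 28 + 31 + 30 + 31 + 30 + 31 + 31 + 30 + 31 + 30 + 31 + 16 = 1509.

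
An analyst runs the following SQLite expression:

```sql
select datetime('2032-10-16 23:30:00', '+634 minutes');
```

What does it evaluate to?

2032-10-17 10:04:00

634 minutes = 10h 34m; +634 minutes from 2032-10-16 23:30:00 is 2032-10-17 10:04:00 (crosses midnight).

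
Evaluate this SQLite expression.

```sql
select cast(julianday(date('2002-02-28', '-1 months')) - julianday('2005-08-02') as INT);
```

-1282

Adding -1 month to 2002-02-28 gives 2002-01-28.
3 days remain in January 2002 after the 28th (31 − 28).
Full months from February 2002 through July 2005 contribute their day counts.
Then 2 days into August 2005.
Total: 3 + 28 + 31 + 30 + 31 + 30 + 31 + 31 + 30 + 31 + 30 + 31 + 31 + 28 + 31 + 30 + 31 + 30 + 31 + 31 + 30 + 31 + 30 + 31 + 31 + 29 + 31 + 30 + 31 + 30 + 31 + 31 + 30 + 31 + 30 + 31 + 31 + 28 + 31 + 30 + 31 + 30 + 31 + 2 = 1282.
The subtraction is earlier − later, so the result is −1282 → -1282.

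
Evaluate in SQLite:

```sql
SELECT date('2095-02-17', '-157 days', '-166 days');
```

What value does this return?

Applying '-157 days' to 2095-02-17: counting 157 days back gives 2094-09-13.
Applying '-166 days' to 2094-09-13: counting 166 days back gives 2094-03-31.

2094-03-31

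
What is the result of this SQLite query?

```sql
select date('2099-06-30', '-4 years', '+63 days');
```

2095-09-01

Adding -4 years to 2099-06-30 gives 2095-06-30.
Applying '+63 days' to 2095-06-30: counting 63 days forward gives 2095-09-01.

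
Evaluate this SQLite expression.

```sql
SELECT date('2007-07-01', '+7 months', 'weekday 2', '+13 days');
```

2008-02-18

Adding +7 months to 2007-07-01 gives 2008-02-01.
`weekday 2` advances to the next Tuesday; 2008-02-01 is a Friday, so it moves forward to 2008-02-05.
Advancing 13 more days within February lands on 2008-02-18.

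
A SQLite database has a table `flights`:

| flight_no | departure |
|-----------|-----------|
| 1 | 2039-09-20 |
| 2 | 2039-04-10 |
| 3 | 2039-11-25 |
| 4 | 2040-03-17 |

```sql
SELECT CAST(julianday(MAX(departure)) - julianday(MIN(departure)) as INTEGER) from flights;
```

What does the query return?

MIN = 2039-04-10, MAX = 2040-03-17.
20 days remain in April 2039 after the 10th (30 − 10).
Full months from May 2039 through February 2040 contribute their day counts.
Then 17 days into March 2040.
Total: 20 + 31 + 30 + 31 + 31 + 30 + 31 + 30 + 31 + 31 + 29 + 17 = 342.

342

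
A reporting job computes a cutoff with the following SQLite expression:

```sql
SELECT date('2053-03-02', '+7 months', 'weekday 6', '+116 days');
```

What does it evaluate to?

2054-01-28

Adding +7 months to 2053-03-02 gives 2053-10-02.
`weekday 6` advances to the next Saturday; 2053-10-02 is a Thursday, so it moves forward to 2053-10-04.
Applying '+116 days' to 2053-10-04: counting 116 days forward gives 2054-01-28.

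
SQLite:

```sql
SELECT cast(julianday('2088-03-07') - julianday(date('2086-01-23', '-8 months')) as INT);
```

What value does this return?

1019

Adding -8 months to 2086-01-23 gives 2085-05-23.
8 days remain in May 2085 after the 23rd (31 − 23).
Full months from June 2085 through February 2088 contribute their day counts.
Then 7 days into March 2088.
Total: 8 + 30 + 31 + 31 + 30 + 31 + 30 + 31 + 31 + 28 + 31 + 30 + 31 + 30 + 31 + 31 + 30 + 31 + 30 + 31 + 31 + 28 + 31 + 30 + 31 + 30 + 31 + 31 + 30 + 31 + 30 + 31 + 31 + 29 + 7 = 1019.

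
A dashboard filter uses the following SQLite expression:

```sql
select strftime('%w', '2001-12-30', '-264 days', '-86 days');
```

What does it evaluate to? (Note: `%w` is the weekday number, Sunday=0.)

0

First apply '-264 days', '-86 days': 2001-12-30 → 2001-01-14.
2001-01-14 is a Sunday; with Sunday=0 that is 0.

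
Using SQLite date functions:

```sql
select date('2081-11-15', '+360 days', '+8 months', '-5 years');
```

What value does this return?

Applying '+360 days' to 2081-11-15: counting 360 days forward gives 2082-11-10.
Adding +8 months to 2082-11-10 gives 2083-07-10.
Adding -5 years to 2083-07-10 gives 2078-07-10.

2078-07-10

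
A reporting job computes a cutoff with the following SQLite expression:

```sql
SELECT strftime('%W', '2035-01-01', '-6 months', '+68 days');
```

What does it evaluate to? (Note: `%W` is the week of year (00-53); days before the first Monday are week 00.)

36

First apply '-6 months', '+68 days': 2035-01-01 → 2034-09-07.
2034-09-07 is a Thursday. SQLite's %W counts Mondays since the year started; the result is 36.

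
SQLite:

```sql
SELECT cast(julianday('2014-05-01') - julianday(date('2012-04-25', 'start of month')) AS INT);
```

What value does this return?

760

`start of month` rewinds 2012-04-25 to 2012-04-01.
29 days remain in April 2012 after the 1st (30 − 1).
Full months from May 2012 through April 2014 contribute their day counts.
Then 1 day into May 2014.
Total: 29 + 31 + 30 + 31 + 31 + 30 + 31 + 30 + 31 + 31 + 28 + 31 + 30 + 31 + 30 + 31 + 31 + 30 + 31 + 30 + 31 + 31 + 28 + 31 + 30 + 1 = 760.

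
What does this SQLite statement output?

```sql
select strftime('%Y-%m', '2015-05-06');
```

2015-05

`%Y-%m` extracts the year-month: 2015-05.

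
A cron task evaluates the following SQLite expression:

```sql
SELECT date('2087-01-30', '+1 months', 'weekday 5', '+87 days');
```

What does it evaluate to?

Adding +1 month to 2087-01-30 targets 2087-02-30. February 2087 has only 28 days, so SQLite normalizes the 2-day overflow forward to 2087-03-02.
`weekday 5` advances to the next Friday; 2087-03-02 is a Sunday, so it moves forward to 2087-03-07.
Applying '+87 days' to 2087-03-07: counting 87 days forward gives 2087-06-02.

2087-06-02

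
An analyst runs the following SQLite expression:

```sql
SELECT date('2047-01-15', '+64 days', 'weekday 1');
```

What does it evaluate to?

2047-03-25

Applying '+64 days' to 2047-01-15: counting 64 days forward gives 2047-03-20.
`weekday 1` advances to the next Monday; 2047-03-20 is a Wednesday, so it moves forward to 2047-03-25.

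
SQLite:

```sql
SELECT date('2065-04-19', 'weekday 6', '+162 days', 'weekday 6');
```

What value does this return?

2065-10-10

`weekday 6` advances to the next Saturday; 2065-04-19 is a Sunday, so it moves forward to 2065-04-25.
Applying '+162 days' to 2065-04-25: counting 162 days forward gives 2065-10-04.
`weekday 6` advances to the next Saturday; 2065-10-04 is a Sunday, so it moves forward to 2065-10-10.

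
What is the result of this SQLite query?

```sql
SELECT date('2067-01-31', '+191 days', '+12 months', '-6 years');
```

2062-08-10

Applying '+191 days' to 2067-01-31: counting 191 days forward gives 2067-08-10.
Adding +12 months to 2067-08-10 gives 2068-08-10.
Adding -6 years to 2068-08-10 gives 2062-08-10.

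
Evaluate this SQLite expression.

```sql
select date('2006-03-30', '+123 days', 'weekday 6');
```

Applying '+123 days' to 2006-03-30: counting 123 days forward gives 2006-07-31.
`weekday 6` advances to the next Saturday; 2006-07-31 is a Monday, so it moves forward to 2006-08-05.

2006-08-05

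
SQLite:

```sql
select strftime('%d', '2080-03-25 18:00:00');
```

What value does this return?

`%d` extracts the 2-digit day of month: 25.

25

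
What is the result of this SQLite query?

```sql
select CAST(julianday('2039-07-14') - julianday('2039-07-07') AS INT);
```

7

Both dates are in July 2039: 14 − 7 = 7.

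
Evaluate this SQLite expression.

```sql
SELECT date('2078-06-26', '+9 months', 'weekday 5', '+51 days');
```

2079-05-21

Adding +9 months to 2078-06-26 gives 2079-03-26.
`weekday 5` advances to the next Friday; 2079-03-26 is a Sunday, so it moves forward to 2079-03-31.
Applying '+51 days' to 2079-03-31: counting 51 days forward gives 2079-05-21.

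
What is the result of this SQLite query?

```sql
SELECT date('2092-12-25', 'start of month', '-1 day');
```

2092-11-30

`start of month` rewinds 2092-12-25 to 2092-12-01.
Going back 1 day from 2092-12-01 reaches 2092-11-30 (last day of November, 30 days).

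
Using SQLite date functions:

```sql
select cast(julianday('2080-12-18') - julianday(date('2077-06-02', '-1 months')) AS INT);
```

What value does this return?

Adding -1 month to 2077-06-02 gives 2077-05-02.
29 days remain in May 2077 after the 2nd (31 − 2).
Full months from June 2077 through November 2080 contribute their day counts.
Then 18 days into December 2080.
Total: 29 + 30 + 31 + 31 + 30 + 31 + 30 + 31 + 31 + 28 + 31 + 30 + 31 + 30 + 31 + 31 + 30 + 31 + 30 + 31 + 31 + 28 + 31 + 30 + 31 + 30 + 31 + 31 + 30 + 31 + 30 + 31 + 31 + 29 + 31 + 30 + 31 + 30 + 31 + 31 + 30 + 31 + 30 + 18 = 1326.

1326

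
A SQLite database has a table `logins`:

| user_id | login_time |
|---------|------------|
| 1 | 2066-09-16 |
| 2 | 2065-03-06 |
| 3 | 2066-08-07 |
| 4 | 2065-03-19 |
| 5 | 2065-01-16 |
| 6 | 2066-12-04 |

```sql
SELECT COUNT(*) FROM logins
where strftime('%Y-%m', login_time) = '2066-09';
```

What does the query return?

Rows with year-month 2066-09: 2066-09-16 → 1.

1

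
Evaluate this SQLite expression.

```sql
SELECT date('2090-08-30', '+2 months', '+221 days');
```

Adding +2 months to 2090-08-30 gives 2090-10-30.
Applying '+221 days' to 2090-10-30: counting 221 days forward gives 2091-06-08.

2091-06-08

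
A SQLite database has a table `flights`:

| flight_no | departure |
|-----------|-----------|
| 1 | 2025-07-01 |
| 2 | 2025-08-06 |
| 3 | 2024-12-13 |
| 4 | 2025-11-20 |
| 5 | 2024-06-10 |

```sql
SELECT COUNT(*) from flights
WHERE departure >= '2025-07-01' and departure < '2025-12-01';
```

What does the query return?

3

Rows in [2025-07-01, 2025-12-01): 2025-07-01, 2025-08-06, 2025-11-20 → 3 rows.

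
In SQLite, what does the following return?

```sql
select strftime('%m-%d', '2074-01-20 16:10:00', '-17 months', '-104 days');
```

First apply '-17 months', '-104 days': 2074-01-20 16:10:00 → 2072-05-08 16:10:00.
`%m-%d` extracts the month-day: 05-08.

05-08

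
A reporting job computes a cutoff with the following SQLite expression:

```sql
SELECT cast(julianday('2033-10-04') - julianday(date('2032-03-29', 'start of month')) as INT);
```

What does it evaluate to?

`start of month` rewinds 2032-03-29 to 2032-03-01.
30 days remain in March 2032 after the 1st (31 − 1).
Full months from April 2032 through September 2033 contribute their day counts.
Then 4 days into October 2033.
Total: 30 + 30 + 31 + 30 + 31 + 31 + 30 + 31 + 30 + 31 + 31 + 28 + 31 + 30 + 31 + 30 + 31 + 31 + 30 + 4 = 582.

582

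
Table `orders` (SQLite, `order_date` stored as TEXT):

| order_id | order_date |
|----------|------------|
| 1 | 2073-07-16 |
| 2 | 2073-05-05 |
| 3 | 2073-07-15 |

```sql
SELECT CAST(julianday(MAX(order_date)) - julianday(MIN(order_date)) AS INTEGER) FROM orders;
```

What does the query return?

MIN = 2073-05-05, MAX = 2073-07-16.
26 days remain in May 2073 after the 5th (31 − 5).
June 2073: 30 days.
Then 16 days into July 2073.
Total: 26 + 30 + 16 = 72.

72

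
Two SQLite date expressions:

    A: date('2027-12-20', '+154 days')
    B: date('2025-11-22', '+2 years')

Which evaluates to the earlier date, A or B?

A = 2028-05-22.
B = 2027-11-22.
B is earlier.

B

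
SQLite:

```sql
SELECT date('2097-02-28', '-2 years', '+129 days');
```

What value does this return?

2095-07-07

Adding -2 years to 2097-02-28 gives 2095-02-28.
Applying '+129 days' to 2095-02-28: counting 129 days forward gives 2095-07-07.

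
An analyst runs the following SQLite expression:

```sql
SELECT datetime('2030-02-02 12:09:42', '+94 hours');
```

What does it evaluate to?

+94 hours from 2030-02-02 12:09:42 is 2030-02-06 10:09:42 (crosses midnight).

2030-02-06 10:09:42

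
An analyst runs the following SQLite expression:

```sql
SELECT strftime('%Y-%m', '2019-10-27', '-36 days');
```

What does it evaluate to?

First apply '-36 days': 2019-10-27 → 2019-09-21.
`%Y-%m` extracts the year-month: 2019-09.

2019-09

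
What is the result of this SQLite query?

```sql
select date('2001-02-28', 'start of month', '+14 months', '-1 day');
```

2002-03-31

`start of month` rewinds 2001-02-28 to 2001-02-01.
Adding +14 months to 2001-02-01 gives 2002-04-01.
Going back 1 day from 2002-04-01 reaches 2002-03-31 (last day of March, 31 days).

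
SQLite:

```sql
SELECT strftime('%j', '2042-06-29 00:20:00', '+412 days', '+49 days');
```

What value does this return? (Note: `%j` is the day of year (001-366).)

First apply '+412 days', '+49 days': 2042-06-29 00:20:00 → 2043-10-03 00:20:00.
Day-of-year for 2043-10-03: days since 2043-01-01 inclusive = 276, zero-padded to 276.

276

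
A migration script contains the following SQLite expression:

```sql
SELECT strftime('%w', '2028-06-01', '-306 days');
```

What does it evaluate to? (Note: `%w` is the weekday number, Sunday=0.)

6

First apply '-306 days': 2028-06-01 → 2027-07-31.
2027-07-31 is a Saturday; with Sunday=0 that is 6.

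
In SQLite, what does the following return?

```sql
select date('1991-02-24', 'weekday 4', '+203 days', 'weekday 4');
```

`weekday 4` advances to the next Thursday; 1991-02-24 is a Sunday, so it moves forward to 1991-02-28.
Applying '+203 days' to 1991-02-28: counting 203 days forward gives 1991-09-19.
`weekday 4` advances to the next Thursday; 1991-09-19 is already a Thursday, so it stays at 1991-09-19.

1991-09-19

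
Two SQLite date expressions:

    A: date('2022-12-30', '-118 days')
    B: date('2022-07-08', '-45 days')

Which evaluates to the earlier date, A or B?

A = 2022-09-03.
B = 2022-05-24.
B is earlier.

B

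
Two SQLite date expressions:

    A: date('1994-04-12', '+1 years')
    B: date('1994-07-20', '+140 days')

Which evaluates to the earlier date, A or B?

B

A = 1995-04-12.
B = 1994-12-07.
B is earlier.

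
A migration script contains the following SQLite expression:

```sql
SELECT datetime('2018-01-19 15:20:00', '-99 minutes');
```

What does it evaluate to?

2018-01-19 13:41:00

99 minutes = 1h 39m; -99 minutes from 2018-01-19 15:20:00 is 2018-01-19 13:41:00.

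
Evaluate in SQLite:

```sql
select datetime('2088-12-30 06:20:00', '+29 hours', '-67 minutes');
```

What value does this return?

2088-12-31 10:13:00

+29 hours from 2088-12-30 06:20:00 is 2088-12-31 11:20:00 (crosses midnight).
67 minutes = 1h 7m; -67 minutes from 2088-12-31 11:20:00 is 2088-12-31 10:13:00.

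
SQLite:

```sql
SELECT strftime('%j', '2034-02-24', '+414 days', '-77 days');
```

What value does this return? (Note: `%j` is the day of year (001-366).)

027

First apply '+414 days', '-77 days': 2034-02-24 → 2035-01-27.
Day-of-year for 2035-01-27: days since 2035-01-01 inclusive = 27, zero-padded to 027.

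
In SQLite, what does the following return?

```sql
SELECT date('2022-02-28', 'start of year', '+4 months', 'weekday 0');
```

`start of year` rewinds 2022-02-28 to 2022-01-01.
Adding +4 months to 2022-01-01 gives 2022-05-01.
`weekday 0` advances to the next Sunday; 2022-05-01 is already a Sunday, so it stays at 2022-05-01.

2022-05-01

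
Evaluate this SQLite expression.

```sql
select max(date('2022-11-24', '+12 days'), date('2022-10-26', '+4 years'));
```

2026-10-26

date('2022-11-24', '+12 days') → 2022-12-06.
date('2022-10-26', '+4 years') → 2026-10-26.
Later of the two is 2026-10-26.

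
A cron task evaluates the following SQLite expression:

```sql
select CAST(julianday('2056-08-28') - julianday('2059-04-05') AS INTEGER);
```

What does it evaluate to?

-950

3 days remain in August 2056 after the 28th (31 − 28).
Full months from September 2056 through March 2059 contribute their day counts.
Then 5 days into April 2059.
Total: 3 + 30 + 31 + 30 + 31 + 31 + 28 + 31 + 30 + 31 + 30 + 31 + 31 + 30 + 31 + 30 + 31 + 31 + 28 + 31 + 30 + 31 + 30 + 31 + 31 + 30 + 31 + 30 + 31 + 31 + 28 + 31 + 5 = 950.
The subtraction is earlier − later, so the result is −950 → -950.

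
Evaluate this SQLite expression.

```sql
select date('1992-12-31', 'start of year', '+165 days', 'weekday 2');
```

1992-06-16

`start of year` rewinds 1992-12-31 to 1992-01-01.
Applying '+165 days' to 1992-01-01: counting 165 days forward gives 1992-06-14.
`weekday 2` advances to the next Tuesday; 1992-06-14 is a Sunday, so it moves forward to 1992-06-16.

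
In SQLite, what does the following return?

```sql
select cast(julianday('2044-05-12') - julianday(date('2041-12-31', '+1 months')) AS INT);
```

Adding +1 month to 2041-12-31 gives 2042-01-31.
0 days remain in January 2042 after the 31st (31 − 31).
Full months from February 2042 through April 2044 contribute their day counts.
Then 12 days into May 2044.
Total: 0 + 28 + 31 + 30 + 31 + 30 + 31 + 31 + 30 + 31 + 30 + 31 + 31 + 28 + 31 + 30 + 31 + 30 + 31 + 31 + 30 + 31 + 30 + 31 + 31 + 29 + 31 + 30 + 12 = 832.

832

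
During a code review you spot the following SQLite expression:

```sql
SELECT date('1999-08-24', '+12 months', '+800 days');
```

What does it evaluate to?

2002-11-02

Adding +12 months to 1999-08-24 gives 2000-08-24.
Applying '+800 days' to 2000-08-24: counting 800 days forward gives 2002-11-02.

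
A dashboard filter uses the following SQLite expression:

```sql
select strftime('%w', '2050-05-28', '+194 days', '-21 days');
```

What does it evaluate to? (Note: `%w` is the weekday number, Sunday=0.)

4

First apply '+194 days', '-21 days': 2050-05-28 → 2050-11-17.
2050-11-17 is a Thursday; with Sunday=0 that is 4.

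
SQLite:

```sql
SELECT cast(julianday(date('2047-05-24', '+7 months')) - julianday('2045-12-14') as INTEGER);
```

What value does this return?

740

Adding +7 months to 2047-05-24 gives 2047-12-24.
17 days remain in December 2045 after the 14th (31 − 14).
Full months from January 2046 through November 2047 contribute their day counts.
Then 24 days into December 2047.
Total: 17 + 31 + 28 + 31 + 30 + 31 + 30 + 31 + 31 + 30 + 31 + 30 + 31 + 31 + 28 + 31 + 30 + 31 + 30 + 31 + 31 + 30 + 31 + 30 + 24 = 740.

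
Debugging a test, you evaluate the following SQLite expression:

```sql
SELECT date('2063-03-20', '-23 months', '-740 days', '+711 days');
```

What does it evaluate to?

2061-03-22

Adding -23 months to 2063-03-20 gives 2061-04-20.
Applying '-740 days' to 2061-04-20: counting 740 days back gives 2059-04-11.
Applying '+711 days' to 2059-04-11: counting 711 days forward gives 2061-03-22.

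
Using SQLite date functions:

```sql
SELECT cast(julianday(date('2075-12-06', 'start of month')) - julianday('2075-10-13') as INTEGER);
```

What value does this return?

`start of month` rewinds 2075-12-06 to 2075-12-01.
18 days remain in October 2075 after the 13th (31 − 13).
November 2075: 30 days.
Then 1 day into December 2075.
Total: 18 + 30 + 1 = 49.

49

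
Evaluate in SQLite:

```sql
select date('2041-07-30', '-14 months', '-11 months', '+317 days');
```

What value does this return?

Adding -14 months to 2041-07-30 gives 2040-05-30.
Adding -11 months to 2040-05-30 gives 2039-06-30.
Applying '+317 days' to 2039-06-30: counting 317 days forward gives 2040-05-12.

2040-05-12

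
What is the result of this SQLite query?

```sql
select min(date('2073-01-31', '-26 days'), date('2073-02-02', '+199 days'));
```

2073-01-05

date('2073-01-31', '-26 days') → 2073-01-05.
date('2073-02-02', '+199 days') → 2073-08-20.
Earlier of the two is 2073-01-05.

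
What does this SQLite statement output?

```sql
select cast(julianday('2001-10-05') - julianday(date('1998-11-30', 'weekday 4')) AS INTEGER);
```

`weekday 4` advances to the next Thursday; 1998-11-30 is a Monday, so it moves forward to 1998-12-03.
28 days remain in December 1998 after the 3rd (31 − 3).
Full months from January 1999 through September 2001 contribute their day counts.
Then 5 days into October 2001.
Total: 28 + 31 + 28 + 31 + 30 + 31 + 30 + 31 + 31 + 30 + 31 + 30 + 31 + 31 + 29 + 31 + 30 + 31 + 30 + 31 + 31 + 30 + 31 + 30 + 31 + 31 + 28 + 31 + 30 + 31 + 30 + 31 + 31 + 30 + 5 = 1037.

1037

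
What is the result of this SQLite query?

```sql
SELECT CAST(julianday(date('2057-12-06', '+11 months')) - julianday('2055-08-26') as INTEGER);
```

1168

Adding +11 months to 2057-12-06 gives 2058-11-06.
5 days remain in August 2055 after the 26th (31 − 26).
Full months from September 2055 through October 2058 contribute their day counts.
Then 6 days into November 2058.
Total: 5 + 30 + 31 + 30 + 31 + 31 + 29 + 31 + 30 + 31 + 30 + 31 + 31 + 30 + 31 + 30 + 31 + 31 + 28 + 31 + 30 + 31 + 30 + 31 + 31 + 30 + 31 + 30 + 31 + 31 + 28 + 31 + 30 + 31 + 30 + 31 + 31 + 30 + 31 + 6 = 1168.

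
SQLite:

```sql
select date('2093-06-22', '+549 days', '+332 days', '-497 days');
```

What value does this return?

Applying '+549 days' to 2093-06-22: counting 549 days forward gives 2094-12-23.
Applying '+332 days' to 2094-12-23: counting 332 days forward gives 2095-11-20.
Applying '-497 days' to 2095-11-20: counting 497 days back gives 2094-07-11.

2094-07-11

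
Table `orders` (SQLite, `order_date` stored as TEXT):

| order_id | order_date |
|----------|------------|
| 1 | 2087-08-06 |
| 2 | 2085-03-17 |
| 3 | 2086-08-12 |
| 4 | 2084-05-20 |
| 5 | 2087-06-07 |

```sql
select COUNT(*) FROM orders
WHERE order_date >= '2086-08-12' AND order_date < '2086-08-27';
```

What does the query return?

1

Rows in [2086-08-12, 2086-08-27): 2086-08-12 → 1 row.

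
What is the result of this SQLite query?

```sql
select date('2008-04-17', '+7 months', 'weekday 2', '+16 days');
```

2008-12-04

Adding +7 months to 2008-04-17 gives 2008-11-17.
`weekday 2` advances to the next Tuesday; 2008-11-17 is a Monday, so it moves forward to 2008-11-18.
November 2008 has 30 days; 12 remain after the 18th, so 13 days reach 2008-12-01.
Advancing 3 more days within December lands on 2008-12-04.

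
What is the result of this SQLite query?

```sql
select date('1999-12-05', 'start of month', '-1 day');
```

1999-11-30

`start of month` rewinds 1999-12-05 to 1999-12-01.
Going back 1 day from 1999-12-01 reaches 1999-11-30 (last day of November, 30 days).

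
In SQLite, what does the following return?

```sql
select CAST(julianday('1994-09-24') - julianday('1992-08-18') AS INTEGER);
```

13 days remain in August 1992 after the 18th (31 − 18).
Full months from September 1992 through August 1994 contribute their day counts.
Then 24 days into September 1994.
Total: 13 + 30 + 31 + 30 + 31 + 31 + 28 + 31 + 30 + 31 + 30 + 31 + 31 + 30 + 31 + 30 + 31 + 31 + 28 + 31 + 30 + 31 + 30 + 31 + 31 + 24 = 767.

767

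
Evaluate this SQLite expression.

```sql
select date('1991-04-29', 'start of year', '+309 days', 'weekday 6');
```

1991-11-09

`start of year` rewinds 1991-04-29 to 1991-01-01.
Applying '+309 days' to 1991-01-01: counting 309 days forward gives 1991-11-06.
`weekday 6` advances to the next Saturday; 1991-11-06 is a Wednesday, so it moves forward to 1991-11-09.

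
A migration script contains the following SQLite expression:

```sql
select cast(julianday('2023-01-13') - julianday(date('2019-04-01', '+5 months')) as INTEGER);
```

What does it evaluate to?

Adding +5 months to 2019-04-01 gives 2019-09-01.
29 days remain in September 2019 after the 1st (30 − 1).
Full months from October 2019 through December 2022 contribute their day counts.
Then 13 days into January 2023.
Total: 29 + 31 + 30 + 31 + 31 + 29 + 31 + 30 + 31 + 30 + 31 + 31 + 30 + 31 + 30 + 31 + 31 + 28 + 31 + 30 + 31 + 30 + 31 + 31 + 30 + 31 + 30 + 31 + 31 + 28 + 31 + 30 + 31 + 30 + 31 + 31 + 30 + 31 + 30 + 31 + 13 = 1230.

1230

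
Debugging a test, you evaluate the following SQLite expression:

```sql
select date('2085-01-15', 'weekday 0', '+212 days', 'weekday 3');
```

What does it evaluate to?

2085-08-22

`weekday 0` advances to the next Sunday; 2085-01-15 is a Monday, so it moves forward to 2085-01-21.
Applying '+212 days' to 2085-01-21: counting 212 days forward gives 2085-08-21.
`weekday 3` advances to the next Wednesday; 2085-08-21 is a Tuesday, so it moves forward to 2085-08-22.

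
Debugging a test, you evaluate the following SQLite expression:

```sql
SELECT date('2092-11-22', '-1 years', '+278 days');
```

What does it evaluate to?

Adding -1 year to 2092-11-22 gives 2091-11-22.
Applying '+278 days' to 2091-11-22: counting 278 days forward gives 2092-08-26.

2092-08-26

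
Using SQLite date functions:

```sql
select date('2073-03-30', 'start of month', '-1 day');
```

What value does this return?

`start of month` rewinds 2073-03-30 to 2073-03-01.
Going back 1 day from 2073-03-01 reaches 2073-02-28 (last day of February, 28 days).

2073-02-28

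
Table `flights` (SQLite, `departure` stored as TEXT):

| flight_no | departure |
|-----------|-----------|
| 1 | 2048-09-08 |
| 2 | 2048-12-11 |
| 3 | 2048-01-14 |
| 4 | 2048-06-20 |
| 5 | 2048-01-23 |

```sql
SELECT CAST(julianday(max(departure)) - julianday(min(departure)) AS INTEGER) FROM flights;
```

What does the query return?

MIN = 2048-01-14, MAX = 2048-12-11.
17 days remain in January 2048 after the 14th (31 − 14).
Full months from February 2048 through November 2048 contribute their day counts.
Then 11 days into December 2048.
Total: 17 + 29 + 31 + 30 + 31 + 30 + 31 + 31 + 30 + 31 + 30 + 11 = 332.

332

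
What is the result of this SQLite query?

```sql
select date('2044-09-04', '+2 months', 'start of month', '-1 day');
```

2044-10-31

Adding +2 months to 2044-09-04 gives 2044-11-04.
`start of month` rewinds 2044-11-04 to 2044-11-01.
Going back 1 day from 2044-11-01 reaches 2044-10-31 (last day of October, 31 days).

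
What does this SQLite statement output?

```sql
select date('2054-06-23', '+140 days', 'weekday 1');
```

2054-11-16

Applying '+140 days' to 2054-06-23: counting 140 days forward gives 2054-11-10.
`weekday 1` advances to the next Monday; 2054-11-10 is a Tuesday, so it moves forward to 2054-11-16.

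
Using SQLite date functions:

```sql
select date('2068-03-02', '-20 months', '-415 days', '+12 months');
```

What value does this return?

Adding -20 months to 2068-03-02 gives 2066-07-02.
Applying '-415 days' to 2066-07-02: counting 415 days back gives 2065-05-13.
Adding +12 months to 2065-05-13 gives 2066-05-13.

2066-05-13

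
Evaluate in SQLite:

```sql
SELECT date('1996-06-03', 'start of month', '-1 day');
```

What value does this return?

1996-05-31

`start of month` rewinds 1996-06-03 to 1996-06-01.
Going back 1 day from 1996-06-01 reaches 1996-05-31 (last day of May, 31 days).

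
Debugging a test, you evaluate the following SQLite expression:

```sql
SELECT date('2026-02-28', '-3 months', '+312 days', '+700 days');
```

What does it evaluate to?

Adding -3 months to 2026-02-28 gives 2025-11-28.
Applying '+312 days' to 2025-11-28: counting 312 days forward gives 2026-10-06.
Applying '+700 days' to 2026-10-06: counting 700 days forward gives 2028-09-05.

2028-09-05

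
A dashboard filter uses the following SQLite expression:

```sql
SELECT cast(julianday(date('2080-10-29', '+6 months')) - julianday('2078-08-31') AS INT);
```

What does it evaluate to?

Adding +6 months to 2080-10-29 gives 2081-04-29.
0 days remain in August 2078 after the 31st (31 − 31).
Full months from September 2078 through March 2081 contribute their day counts.
Then 29 days into April 2081.
Total: 0 + 30 + 31 + 30 + 31 + 31 + 28 + 31 + 30 + 31 + 30 + 31 + 31 + 30 + 31 + 30 + 31 + 31 + 29 + 31 + 30 + 31 + 30 + 31 + 31 + 30 + 31 + 30 + 31 + 31 + 28 + 31 + 29 = 972.

972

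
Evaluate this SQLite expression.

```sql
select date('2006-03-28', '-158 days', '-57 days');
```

2005-08-25

Applying '-158 days' to 2006-03-28: counting 158 days back gives 2005-10-21.
Applying '-57 days' to 2005-10-21: counting 57 days back gives 2005-08-25.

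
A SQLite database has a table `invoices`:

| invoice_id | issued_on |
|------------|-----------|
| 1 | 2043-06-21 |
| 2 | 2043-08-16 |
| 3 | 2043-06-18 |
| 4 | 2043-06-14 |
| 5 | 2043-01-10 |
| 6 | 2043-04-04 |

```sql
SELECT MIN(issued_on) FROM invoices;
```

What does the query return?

MIN over {2043-01-10, 2043-04-04, 2043-06-14, 2043-06-18, 2043-06-21, 2043-08-16}.

2043-01-10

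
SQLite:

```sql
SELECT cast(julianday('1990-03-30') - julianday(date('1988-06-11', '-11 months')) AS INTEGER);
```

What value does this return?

Adding -11 months to 1988-06-11 gives 1987-07-11.
20 days remain in July 1987 after the 11th (31 − 11).
Full months from August 1987 through February 1990 contribute their day counts.
Then 30 days into March 1990.
Total: 20 + 31 + 30 + 31 + 30 + 31 + 31 + 29 + 31 + 30 + 31 + 30 + 31 + 31 + 30 + 31 + 30 + 31 + 31 + 28 + 31 + 30 + 31 + 30 + 31 + 31 + 30 + 31 + 30 + 31 + 31 + 28 + 30 = 993.

993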